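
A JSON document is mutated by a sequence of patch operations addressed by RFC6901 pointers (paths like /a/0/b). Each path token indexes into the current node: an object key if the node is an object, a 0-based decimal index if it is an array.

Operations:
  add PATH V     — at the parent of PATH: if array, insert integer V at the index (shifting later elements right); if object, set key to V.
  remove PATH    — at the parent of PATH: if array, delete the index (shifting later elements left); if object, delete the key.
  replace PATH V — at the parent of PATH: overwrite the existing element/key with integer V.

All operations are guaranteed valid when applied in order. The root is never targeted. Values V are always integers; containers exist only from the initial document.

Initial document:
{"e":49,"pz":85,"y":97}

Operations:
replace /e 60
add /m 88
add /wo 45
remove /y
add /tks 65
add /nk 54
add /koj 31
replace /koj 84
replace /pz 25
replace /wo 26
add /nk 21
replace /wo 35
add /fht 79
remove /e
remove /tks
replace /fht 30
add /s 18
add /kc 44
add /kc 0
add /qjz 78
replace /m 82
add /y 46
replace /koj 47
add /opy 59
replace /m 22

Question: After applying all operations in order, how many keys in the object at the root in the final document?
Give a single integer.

Answer: 11

Derivation:
After op 1 (replace /e 60): {"e":60,"pz":85,"y":97}
After op 2 (add /m 88): {"e":60,"m":88,"pz":85,"y":97}
After op 3 (add /wo 45): {"e":60,"m":88,"pz":85,"wo":45,"y":97}
After op 4 (remove /y): {"e":60,"m":88,"pz":85,"wo":45}
After op 5 (add /tks 65): {"e":60,"m":88,"pz":85,"tks":65,"wo":45}
After op 6 (add /nk 54): {"e":60,"m":88,"nk":54,"pz":85,"tks":65,"wo":45}
After op 7 (add /koj 31): {"e":60,"koj":31,"m":88,"nk":54,"pz":85,"tks":65,"wo":45}
After op 8 (replace /koj 84): {"e":60,"koj":84,"m":88,"nk":54,"pz":85,"tks":65,"wo":45}
After op 9 (replace /pz 25): {"e":60,"koj":84,"m":88,"nk":54,"pz":25,"tks":65,"wo":45}
After op 10 (replace /wo 26): {"e":60,"koj":84,"m":88,"nk":54,"pz":25,"tks":65,"wo":26}
After op 11 (add /nk 21): {"e":60,"koj":84,"m":88,"nk":21,"pz":25,"tks":65,"wo":26}
After op 12 (replace /wo 35): {"e":60,"koj":84,"m":88,"nk":21,"pz":25,"tks":65,"wo":35}
After op 13 (add /fht 79): {"e":60,"fht":79,"koj":84,"m":88,"nk":21,"pz":25,"tks":65,"wo":35}
After op 14 (remove /e): {"fht":79,"koj":84,"m":88,"nk":21,"pz":25,"tks":65,"wo":35}
After op 15 (remove /tks): {"fht":79,"koj":84,"m":88,"nk":21,"pz":25,"wo":35}
After op 16 (replace /fht 30): {"fht":30,"koj":84,"m":88,"nk":21,"pz":25,"wo":35}
After op 17 (add /s 18): {"fht":30,"koj":84,"m":88,"nk":21,"pz":25,"s":18,"wo":35}
After op 18 (add /kc 44): {"fht":30,"kc":44,"koj":84,"m":88,"nk":21,"pz":25,"s":18,"wo":35}
After op 19 (add /kc 0): {"fht":30,"kc":0,"koj":84,"m":88,"nk":21,"pz":25,"s":18,"wo":35}
After op 20 (add /qjz 78): {"fht":30,"kc":0,"koj":84,"m":88,"nk":21,"pz":25,"qjz":78,"s":18,"wo":35}
After op 21 (replace /m 82): {"fht":30,"kc":0,"koj":84,"m":82,"nk":21,"pz":25,"qjz":78,"s":18,"wo":35}
After op 22 (add /y 46): {"fht":30,"kc":0,"koj":84,"m":82,"nk":21,"pz":25,"qjz":78,"s":18,"wo":35,"y":46}
After op 23 (replace /koj 47): {"fht":30,"kc":0,"koj":47,"m":82,"nk":21,"pz":25,"qjz":78,"s":18,"wo":35,"y":46}
After op 24 (add /opy 59): {"fht":30,"kc":0,"koj":47,"m":82,"nk":21,"opy":59,"pz":25,"qjz":78,"s":18,"wo":35,"y":46}
After op 25 (replace /m 22): {"fht":30,"kc":0,"koj":47,"m":22,"nk":21,"opy":59,"pz":25,"qjz":78,"s":18,"wo":35,"y":46}
Size at the root: 11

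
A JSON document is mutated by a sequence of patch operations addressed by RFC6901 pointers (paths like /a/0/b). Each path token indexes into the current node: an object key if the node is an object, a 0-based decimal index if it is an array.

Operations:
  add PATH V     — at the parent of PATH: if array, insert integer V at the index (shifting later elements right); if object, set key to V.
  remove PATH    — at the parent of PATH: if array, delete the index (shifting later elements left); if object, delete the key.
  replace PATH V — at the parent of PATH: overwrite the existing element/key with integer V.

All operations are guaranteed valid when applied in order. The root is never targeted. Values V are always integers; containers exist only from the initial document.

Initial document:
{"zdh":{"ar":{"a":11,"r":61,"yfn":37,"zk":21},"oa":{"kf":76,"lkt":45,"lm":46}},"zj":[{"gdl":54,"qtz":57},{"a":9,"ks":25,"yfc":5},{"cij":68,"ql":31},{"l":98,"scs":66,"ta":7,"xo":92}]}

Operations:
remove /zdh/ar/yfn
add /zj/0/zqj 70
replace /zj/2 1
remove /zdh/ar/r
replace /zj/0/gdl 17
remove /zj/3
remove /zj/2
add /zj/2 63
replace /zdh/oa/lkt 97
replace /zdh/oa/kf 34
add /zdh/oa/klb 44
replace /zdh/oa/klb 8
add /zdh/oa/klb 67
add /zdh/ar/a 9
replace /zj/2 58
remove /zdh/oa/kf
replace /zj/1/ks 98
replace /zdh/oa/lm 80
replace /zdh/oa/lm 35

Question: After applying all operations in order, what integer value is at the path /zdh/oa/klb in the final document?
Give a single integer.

After op 1 (remove /zdh/ar/yfn): {"zdh":{"ar":{"a":11,"r":61,"zk":21},"oa":{"kf":76,"lkt":45,"lm":46}},"zj":[{"gdl":54,"qtz":57},{"a":9,"ks":25,"yfc":5},{"cij":68,"ql":31},{"l":98,"scs":66,"ta":7,"xo":92}]}
After op 2 (add /zj/0/zqj 70): {"zdh":{"ar":{"a":11,"r":61,"zk":21},"oa":{"kf":76,"lkt":45,"lm":46}},"zj":[{"gdl":54,"qtz":57,"zqj":70},{"a":9,"ks":25,"yfc":5},{"cij":68,"ql":31},{"l":98,"scs":66,"ta":7,"xo":92}]}
After op 3 (replace /zj/2 1): {"zdh":{"ar":{"a":11,"r":61,"zk":21},"oa":{"kf":76,"lkt":45,"lm":46}},"zj":[{"gdl":54,"qtz":57,"zqj":70},{"a":9,"ks":25,"yfc":5},1,{"l":98,"scs":66,"ta":7,"xo":92}]}
After op 4 (remove /zdh/ar/r): {"zdh":{"ar":{"a":11,"zk":21},"oa":{"kf":76,"lkt":45,"lm":46}},"zj":[{"gdl":54,"qtz":57,"zqj":70},{"a":9,"ks":25,"yfc":5},1,{"l":98,"scs":66,"ta":7,"xo":92}]}
After op 5 (replace /zj/0/gdl 17): {"zdh":{"ar":{"a":11,"zk":21},"oa":{"kf":76,"lkt":45,"lm":46}},"zj":[{"gdl":17,"qtz":57,"zqj":70},{"a":9,"ks":25,"yfc":5},1,{"l":98,"scs":66,"ta":7,"xo":92}]}
After op 6 (remove /zj/3): {"zdh":{"ar":{"a":11,"zk":21},"oa":{"kf":76,"lkt":45,"lm":46}},"zj":[{"gdl":17,"qtz":57,"zqj":70},{"a":9,"ks":25,"yfc":5},1]}
After op 7 (remove /zj/2): {"zdh":{"ar":{"a":11,"zk":21},"oa":{"kf":76,"lkt":45,"lm":46}},"zj":[{"gdl":17,"qtz":57,"zqj":70},{"a":9,"ks":25,"yfc":5}]}
After op 8 (add /zj/2 63): {"zdh":{"ar":{"a":11,"zk":21},"oa":{"kf":76,"lkt":45,"lm":46}},"zj":[{"gdl":17,"qtz":57,"zqj":70},{"a":9,"ks":25,"yfc":5},63]}
After op 9 (replace /zdh/oa/lkt 97): {"zdh":{"ar":{"a":11,"zk":21},"oa":{"kf":76,"lkt":97,"lm":46}},"zj":[{"gdl":17,"qtz":57,"zqj":70},{"a":9,"ks":25,"yfc":5},63]}
After op 10 (replace /zdh/oa/kf 34): {"zdh":{"ar":{"a":11,"zk":21},"oa":{"kf":34,"lkt":97,"lm":46}},"zj":[{"gdl":17,"qtz":57,"zqj":70},{"a":9,"ks":25,"yfc":5},63]}
After op 11 (add /zdh/oa/klb 44): {"zdh":{"ar":{"a":11,"zk":21},"oa":{"kf":34,"klb":44,"lkt":97,"lm":46}},"zj":[{"gdl":17,"qtz":57,"zqj":70},{"a":9,"ks":25,"yfc":5},63]}
After op 12 (replace /zdh/oa/klb 8): {"zdh":{"ar":{"a":11,"zk":21},"oa":{"kf":34,"klb":8,"lkt":97,"lm":46}},"zj":[{"gdl":17,"qtz":57,"zqj":70},{"a":9,"ks":25,"yfc":5},63]}
After op 13 (add /zdh/oa/klb 67): {"zdh":{"ar":{"a":11,"zk":21},"oa":{"kf":34,"klb":67,"lkt":97,"lm":46}},"zj":[{"gdl":17,"qtz":57,"zqj":70},{"a":9,"ks":25,"yfc":5},63]}
After op 14 (add /zdh/ar/a 9): {"zdh":{"ar":{"a":9,"zk":21},"oa":{"kf":34,"klb":67,"lkt":97,"lm":46}},"zj":[{"gdl":17,"qtz":57,"zqj":70},{"a":9,"ks":25,"yfc":5},63]}
After op 15 (replace /zj/2 58): {"zdh":{"ar":{"a":9,"zk":21},"oa":{"kf":34,"klb":67,"lkt":97,"lm":46}},"zj":[{"gdl":17,"qtz":57,"zqj":70},{"a":9,"ks":25,"yfc":5},58]}
After op 16 (remove /zdh/oa/kf): {"zdh":{"ar":{"a":9,"zk":21},"oa":{"klb":67,"lkt":97,"lm":46}},"zj":[{"gdl":17,"qtz":57,"zqj":70},{"a":9,"ks":25,"yfc":5},58]}
After op 17 (replace /zj/1/ks 98): {"zdh":{"ar":{"a":9,"zk":21},"oa":{"klb":67,"lkt":97,"lm":46}},"zj":[{"gdl":17,"qtz":57,"zqj":70},{"a":9,"ks":98,"yfc":5},58]}
After op 18 (replace /zdh/oa/lm 80): {"zdh":{"ar":{"a":9,"zk":21},"oa":{"klb":67,"lkt":97,"lm":80}},"zj":[{"gdl":17,"qtz":57,"zqj":70},{"a":9,"ks":98,"yfc":5},58]}
After op 19 (replace /zdh/oa/lm 35): {"zdh":{"ar":{"a":9,"zk":21},"oa":{"klb":67,"lkt":97,"lm":35}},"zj":[{"gdl":17,"qtz":57,"zqj":70},{"a":9,"ks":98,"yfc":5},58]}
Value at /zdh/oa/klb: 67

Answer: 67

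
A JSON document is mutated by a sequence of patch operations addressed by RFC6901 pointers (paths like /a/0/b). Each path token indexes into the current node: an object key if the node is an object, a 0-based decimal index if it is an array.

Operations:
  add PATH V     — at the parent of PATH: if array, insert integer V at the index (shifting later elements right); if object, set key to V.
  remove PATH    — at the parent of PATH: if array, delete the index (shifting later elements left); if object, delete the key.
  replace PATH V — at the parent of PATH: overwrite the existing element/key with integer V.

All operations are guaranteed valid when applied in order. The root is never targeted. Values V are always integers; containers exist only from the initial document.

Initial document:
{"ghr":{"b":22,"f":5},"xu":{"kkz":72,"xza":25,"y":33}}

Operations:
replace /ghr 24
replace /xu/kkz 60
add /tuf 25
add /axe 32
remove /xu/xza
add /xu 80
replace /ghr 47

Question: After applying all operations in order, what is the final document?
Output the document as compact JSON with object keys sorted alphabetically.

After op 1 (replace /ghr 24): {"ghr":24,"xu":{"kkz":72,"xza":25,"y":33}}
After op 2 (replace /xu/kkz 60): {"ghr":24,"xu":{"kkz":60,"xza":25,"y":33}}
After op 3 (add /tuf 25): {"ghr":24,"tuf":25,"xu":{"kkz":60,"xza":25,"y":33}}
After op 4 (add /axe 32): {"axe":32,"ghr":24,"tuf":25,"xu":{"kkz":60,"xza":25,"y":33}}
After op 5 (remove /xu/xza): {"axe":32,"ghr":24,"tuf":25,"xu":{"kkz":60,"y":33}}
After op 6 (add /xu 80): {"axe":32,"ghr":24,"tuf":25,"xu":80}
After op 7 (replace /ghr 47): {"axe":32,"ghr":47,"tuf":25,"xu":80}

Answer: {"axe":32,"ghr":47,"tuf":25,"xu":80}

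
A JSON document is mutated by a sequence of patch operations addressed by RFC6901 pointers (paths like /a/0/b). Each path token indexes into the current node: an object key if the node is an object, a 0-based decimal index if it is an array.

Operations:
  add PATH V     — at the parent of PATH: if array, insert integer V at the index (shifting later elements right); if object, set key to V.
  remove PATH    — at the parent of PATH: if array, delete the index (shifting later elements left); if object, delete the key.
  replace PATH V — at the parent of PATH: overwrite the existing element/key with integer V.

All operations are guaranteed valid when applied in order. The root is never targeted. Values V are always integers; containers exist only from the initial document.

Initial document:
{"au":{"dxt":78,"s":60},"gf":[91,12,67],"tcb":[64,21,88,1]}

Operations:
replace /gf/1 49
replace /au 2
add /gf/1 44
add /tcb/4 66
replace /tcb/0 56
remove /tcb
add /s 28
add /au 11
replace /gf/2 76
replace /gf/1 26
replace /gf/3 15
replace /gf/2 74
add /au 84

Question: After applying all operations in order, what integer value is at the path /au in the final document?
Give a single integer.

After op 1 (replace /gf/1 49): {"au":{"dxt":78,"s":60},"gf":[91,49,67],"tcb":[64,21,88,1]}
After op 2 (replace /au 2): {"au":2,"gf":[91,49,67],"tcb":[64,21,88,1]}
After op 3 (add /gf/1 44): {"au":2,"gf":[91,44,49,67],"tcb":[64,21,88,1]}
After op 4 (add /tcb/4 66): {"au":2,"gf":[91,44,49,67],"tcb":[64,21,88,1,66]}
After op 5 (replace /tcb/0 56): {"au":2,"gf":[91,44,49,67],"tcb":[56,21,88,1,66]}
After op 6 (remove /tcb): {"au":2,"gf":[91,44,49,67]}
After op 7 (add /s 28): {"au":2,"gf":[91,44,49,67],"s":28}
After op 8 (add /au 11): {"au":11,"gf":[91,44,49,67],"s":28}
After op 9 (replace /gf/2 76): {"au":11,"gf":[91,44,76,67],"s":28}
After op 10 (replace /gf/1 26): {"au":11,"gf":[91,26,76,67],"s":28}
After op 11 (replace /gf/3 15): {"au":11,"gf":[91,26,76,15],"s":28}
After op 12 (replace /gf/2 74): {"au":11,"gf":[91,26,74,15],"s":28}
After op 13 (add /au 84): {"au":84,"gf":[91,26,74,15],"s":28}
Value at /au: 84

Answer: 84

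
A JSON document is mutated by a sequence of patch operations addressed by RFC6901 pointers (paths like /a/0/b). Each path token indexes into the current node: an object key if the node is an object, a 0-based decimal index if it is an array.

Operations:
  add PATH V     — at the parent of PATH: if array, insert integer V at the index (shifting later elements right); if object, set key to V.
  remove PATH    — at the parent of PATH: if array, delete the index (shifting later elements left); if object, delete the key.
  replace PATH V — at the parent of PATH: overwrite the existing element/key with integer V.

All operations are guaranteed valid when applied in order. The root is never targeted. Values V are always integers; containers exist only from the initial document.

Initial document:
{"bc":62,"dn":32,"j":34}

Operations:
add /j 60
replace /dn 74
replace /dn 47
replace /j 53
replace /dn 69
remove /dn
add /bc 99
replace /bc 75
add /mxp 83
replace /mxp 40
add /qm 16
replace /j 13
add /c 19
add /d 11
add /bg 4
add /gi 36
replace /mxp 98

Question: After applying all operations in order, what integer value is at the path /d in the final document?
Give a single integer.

Answer: 11

Derivation:
After op 1 (add /j 60): {"bc":62,"dn":32,"j":60}
After op 2 (replace /dn 74): {"bc":62,"dn":74,"j":60}
After op 3 (replace /dn 47): {"bc":62,"dn":47,"j":60}
After op 4 (replace /j 53): {"bc":62,"dn":47,"j":53}
After op 5 (replace /dn 69): {"bc":62,"dn":69,"j":53}
After op 6 (remove /dn): {"bc":62,"j":53}
After op 7 (add /bc 99): {"bc":99,"j":53}
After op 8 (replace /bc 75): {"bc":75,"j":53}
After op 9 (add /mxp 83): {"bc":75,"j":53,"mxp":83}
After op 10 (replace /mxp 40): {"bc":75,"j":53,"mxp":40}
After op 11 (add /qm 16): {"bc":75,"j":53,"mxp":40,"qm":16}
After op 12 (replace /j 13): {"bc":75,"j":13,"mxp":40,"qm":16}
After op 13 (add /c 19): {"bc":75,"c":19,"j":13,"mxp":40,"qm":16}
After op 14 (add /d 11): {"bc":75,"c":19,"d":11,"j":13,"mxp":40,"qm":16}
After op 15 (add /bg 4): {"bc":75,"bg":4,"c":19,"d":11,"j":13,"mxp":40,"qm":16}
After op 16 (add /gi 36): {"bc":75,"bg":4,"c":19,"d":11,"gi":36,"j":13,"mxp":40,"qm":16}
After op 17 (replace /mxp 98): {"bc":75,"bg":4,"c":19,"d":11,"gi":36,"j":13,"mxp":98,"qm":16}
Value at /d: 11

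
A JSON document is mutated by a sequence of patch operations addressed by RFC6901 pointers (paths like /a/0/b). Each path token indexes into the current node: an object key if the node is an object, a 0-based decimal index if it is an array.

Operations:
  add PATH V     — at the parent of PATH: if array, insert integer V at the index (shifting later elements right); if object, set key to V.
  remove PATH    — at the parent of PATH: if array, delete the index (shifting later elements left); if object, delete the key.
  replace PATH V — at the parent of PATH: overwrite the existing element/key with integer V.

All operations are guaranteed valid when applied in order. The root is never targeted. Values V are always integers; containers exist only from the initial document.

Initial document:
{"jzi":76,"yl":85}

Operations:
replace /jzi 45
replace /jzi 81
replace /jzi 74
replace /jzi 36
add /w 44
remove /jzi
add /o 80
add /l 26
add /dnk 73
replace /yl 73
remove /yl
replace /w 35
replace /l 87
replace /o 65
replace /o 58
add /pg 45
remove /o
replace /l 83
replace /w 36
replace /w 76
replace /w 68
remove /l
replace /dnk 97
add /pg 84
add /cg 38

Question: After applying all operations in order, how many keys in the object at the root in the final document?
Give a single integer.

After op 1 (replace /jzi 45): {"jzi":45,"yl":85}
After op 2 (replace /jzi 81): {"jzi":81,"yl":85}
After op 3 (replace /jzi 74): {"jzi":74,"yl":85}
After op 4 (replace /jzi 36): {"jzi":36,"yl":85}
After op 5 (add /w 44): {"jzi":36,"w":44,"yl":85}
After op 6 (remove /jzi): {"w":44,"yl":85}
After op 7 (add /o 80): {"o":80,"w":44,"yl":85}
After op 8 (add /l 26): {"l":26,"o":80,"w":44,"yl":85}
After op 9 (add /dnk 73): {"dnk":73,"l":26,"o":80,"w":44,"yl":85}
After op 10 (replace /yl 73): {"dnk":73,"l":26,"o":80,"w":44,"yl":73}
After op 11 (remove /yl): {"dnk":73,"l":26,"o":80,"w":44}
After op 12 (replace /w 35): {"dnk":73,"l":26,"o":80,"w":35}
After op 13 (replace /l 87): {"dnk":73,"l":87,"o":80,"w":35}
After op 14 (replace /o 65): {"dnk":73,"l":87,"o":65,"w":35}
After op 15 (replace /o 58): {"dnk":73,"l":87,"o":58,"w":35}
After op 16 (add /pg 45): {"dnk":73,"l":87,"o":58,"pg":45,"w":35}
After op 17 (remove /o): {"dnk":73,"l":87,"pg":45,"w":35}
After op 18 (replace /l 83): {"dnk":73,"l":83,"pg":45,"w":35}
After op 19 (replace /w 36): {"dnk":73,"l":83,"pg":45,"w":36}
After op 20 (replace /w 76): {"dnk":73,"l":83,"pg":45,"w":76}
After op 21 (replace /w 68): {"dnk":73,"l":83,"pg":45,"w":68}
After op 22 (remove /l): {"dnk":73,"pg":45,"w":68}
After op 23 (replace /dnk 97): {"dnk":97,"pg":45,"w":68}
After op 24 (add /pg 84): {"dnk":97,"pg":84,"w":68}
After op 25 (add /cg 38): {"cg":38,"dnk":97,"pg":84,"w":68}
Size at the root: 4

Answer: 4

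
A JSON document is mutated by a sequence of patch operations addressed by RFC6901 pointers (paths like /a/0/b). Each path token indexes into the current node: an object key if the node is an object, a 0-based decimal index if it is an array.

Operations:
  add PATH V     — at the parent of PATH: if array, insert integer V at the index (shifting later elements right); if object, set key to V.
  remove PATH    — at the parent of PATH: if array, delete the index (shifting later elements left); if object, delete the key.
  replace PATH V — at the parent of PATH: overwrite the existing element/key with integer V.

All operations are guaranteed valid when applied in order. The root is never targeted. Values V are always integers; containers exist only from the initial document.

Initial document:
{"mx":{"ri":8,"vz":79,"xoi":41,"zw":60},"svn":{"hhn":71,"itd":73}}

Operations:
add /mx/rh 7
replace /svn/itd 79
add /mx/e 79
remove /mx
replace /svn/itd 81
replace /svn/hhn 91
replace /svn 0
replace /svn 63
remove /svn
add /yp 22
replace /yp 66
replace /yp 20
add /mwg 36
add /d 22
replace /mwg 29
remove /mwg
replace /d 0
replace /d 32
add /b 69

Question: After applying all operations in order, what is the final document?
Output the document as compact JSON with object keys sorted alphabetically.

After op 1 (add /mx/rh 7): {"mx":{"rh":7,"ri":8,"vz":79,"xoi":41,"zw":60},"svn":{"hhn":71,"itd":73}}
After op 2 (replace /svn/itd 79): {"mx":{"rh":7,"ri":8,"vz":79,"xoi":41,"zw":60},"svn":{"hhn":71,"itd":79}}
After op 3 (add /mx/e 79): {"mx":{"e":79,"rh":7,"ri":8,"vz":79,"xoi":41,"zw":60},"svn":{"hhn":71,"itd":79}}
After op 4 (remove /mx): {"svn":{"hhn":71,"itd":79}}
After op 5 (replace /svn/itd 81): {"svn":{"hhn":71,"itd":81}}
After op 6 (replace /svn/hhn 91): {"svn":{"hhn":91,"itd":81}}
After op 7 (replace /svn 0): {"svn":0}
After op 8 (replace /svn 63): {"svn":63}
After op 9 (remove /svn): {}
After op 10 (add /yp 22): {"yp":22}
After op 11 (replace /yp 66): {"yp":66}
After op 12 (replace /yp 20): {"yp":20}
After op 13 (add /mwg 36): {"mwg":36,"yp":20}
After op 14 (add /d 22): {"d":22,"mwg":36,"yp":20}
After op 15 (replace /mwg 29): {"d":22,"mwg":29,"yp":20}
After op 16 (remove /mwg): {"d":22,"yp":20}
After op 17 (replace /d 0): {"d":0,"yp":20}
After op 18 (replace /d 32): {"d":32,"yp":20}
After op 19 (add /b 69): {"b":69,"d":32,"yp":20}

Answer: {"b":69,"d":32,"yp":20}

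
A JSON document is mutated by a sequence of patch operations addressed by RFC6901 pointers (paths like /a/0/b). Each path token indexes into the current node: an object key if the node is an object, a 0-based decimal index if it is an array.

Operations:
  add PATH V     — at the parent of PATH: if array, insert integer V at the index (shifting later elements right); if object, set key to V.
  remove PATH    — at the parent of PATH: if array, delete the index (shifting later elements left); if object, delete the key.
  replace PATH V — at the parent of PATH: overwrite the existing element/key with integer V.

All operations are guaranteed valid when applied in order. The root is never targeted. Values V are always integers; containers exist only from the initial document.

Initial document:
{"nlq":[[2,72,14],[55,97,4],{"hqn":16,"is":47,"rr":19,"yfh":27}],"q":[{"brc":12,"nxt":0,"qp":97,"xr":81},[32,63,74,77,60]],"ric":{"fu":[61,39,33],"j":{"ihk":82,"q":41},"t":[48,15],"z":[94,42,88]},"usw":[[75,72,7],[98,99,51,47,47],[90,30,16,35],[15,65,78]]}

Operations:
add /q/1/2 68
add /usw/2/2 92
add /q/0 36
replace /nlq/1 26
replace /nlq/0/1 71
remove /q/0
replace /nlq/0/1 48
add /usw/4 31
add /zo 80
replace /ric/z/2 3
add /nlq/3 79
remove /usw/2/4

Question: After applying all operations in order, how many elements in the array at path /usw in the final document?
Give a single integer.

Answer: 5

Derivation:
After op 1 (add /q/1/2 68): {"nlq":[[2,72,14],[55,97,4],{"hqn":16,"is":47,"rr":19,"yfh":27}],"q":[{"brc":12,"nxt":0,"qp":97,"xr":81},[32,63,68,74,77,60]],"ric":{"fu":[61,39,33],"j":{"ihk":82,"q":41},"t":[48,15],"z":[94,42,88]},"usw":[[75,72,7],[98,99,51,47,47],[90,30,16,35],[15,65,78]]}
After op 2 (add /usw/2/2 92): {"nlq":[[2,72,14],[55,97,4],{"hqn":16,"is":47,"rr":19,"yfh":27}],"q":[{"brc":12,"nxt":0,"qp":97,"xr":81},[32,63,68,74,77,60]],"ric":{"fu":[61,39,33],"j":{"ihk":82,"q":41},"t":[48,15],"z":[94,42,88]},"usw":[[75,72,7],[98,99,51,47,47],[90,30,92,16,35],[15,65,78]]}
After op 3 (add /q/0 36): {"nlq":[[2,72,14],[55,97,4],{"hqn":16,"is":47,"rr":19,"yfh":27}],"q":[36,{"brc":12,"nxt":0,"qp":97,"xr":81},[32,63,68,74,77,60]],"ric":{"fu":[61,39,33],"j":{"ihk":82,"q":41},"t":[48,15],"z":[94,42,88]},"usw":[[75,72,7],[98,99,51,47,47],[90,30,92,16,35],[15,65,78]]}
After op 4 (replace /nlq/1 26): {"nlq":[[2,72,14],26,{"hqn":16,"is":47,"rr":19,"yfh":27}],"q":[36,{"brc":12,"nxt":0,"qp":97,"xr":81},[32,63,68,74,77,60]],"ric":{"fu":[61,39,33],"j":{"ihk":82,"q":41},"t":[48,15],"z":[94,42,88]},"usw":[[75,72,7],[98,99,51,47,47],[90,30,92,16,35],[15,65,78]]}
After op 5 (replace /nlq/0/1 71): {"nlq":[[2,71,14],26,{"hqn":16,"is":47,"rr":19,"yfh":27}],"q":[36,{"brc":12,"nxt":0,"qp":97,"xr":81},[32,63,68,74,77,60]],"ric":{"fu":[61,39,33],"j":{"ihk":82,"q":41},"t":[48,15],"z":[94,42,88]},"usw":[[75,72,7],[98,99,51,47,47],[90,30,92,16,35],[15,65,78]]}
After op 6 (remove /q/0): {"nlq":[[2,71,14],26,{"hqn":16,"is":47,"rr":19,"yfh":27}],"q":[{"brc":12,"nxt":0,"qp":97,"xr":81},[32,63,68,74,77,60]],"ric":{"fu":[61,39,33],"j":{"ihk":82,"q":41},"t":[48,15],"z":[94,42,88]},"usw":[[75,72,7],[98,99,51,47,47],[90,30,92,16,35],[15,65,78]]}
After op 7 (replace /nlq/0/1 48): {"nlq":[[2,48,14],26,{"hqn":16,"is":47,"rr":19,"yfh":27}],"q":[{"brc":12,"nxt":0,"qp":97,"xr":81},[32,63,68,74,77,60]],"ric":{"fu":[61,39,33],"j":{"ihk":82,"q":41},"t":[48,15],"z":[94,42,88]},"usw":[[75,72,7],[98,99,51,47,47],[90,30,92,16,35],[15,65,78]]}
After op 8 (add /usw/4 31): {"nlq":[[2,48,14],26,{"hqn":16,"is":47,"rr":19,"yfh":27}],"q":[{"brc":12,"nxt":0,"qp":97,"xr":81},[32,63,68,74,77,60]],"ric":{"fu":[61,39,33],"j":{"ihk":82,"q":41},"t":[48,15],"z":[94,42,88]},"usw":[[75,72,7],[98,99,51,47,47],[90,30,92,16,35],[15,65,78],31]}
After op 9 (add /zo 80): {"nlq":[[2,48,14],26,{"hqn":16,"is":47,"rr":19,"yfh":27}],"q":[{"brc":12,"nxt":0,"qp":97,"xr":81},[32,63,68,74,77,60]],"ric":{"fu":[61,39,33],"j":{"ihk":82,"q":41},"t":[48,15],"z":[94,42,88]},"usw":[[75,72,7],[98,99,51,47,47],[90,30,92,16,35],[15,65,78],31],"zo":80}
After op 10 (replace /ric/z/2 3): {"nlq":[[2,48,14],26,{"hqn":16,"is":47,"rr":19,"yfh":27}],"q":[{"brc":12,"nxt":0,"qp":97,"xr":81},[32,63,68,74,77,60]],"ric":{"fu":[61,39,33],"j":{"ihk":82,"q":41},"t":[48,15],"z":[94,42,3]},"usw":[[75,72,7],[98,99,51,47,47],[90,30,92,16,35],[15,65,78],31],"zo":80}
After op 11 (add /nlq/3 79): {"nlq":[[2,48,14],26,{"hqn":16,"is":47,"rr":19,"yfh":27},79],"q":[{"brc":12,"nxt":0,"qp":97,"xr":81},[32,63,68,74,77,60]],"ric":{"fu":[61,39,33],"j":{"ihk":82,"q":41},"t":[48,15],"z":[94,42,3]},"usw":[[75,72,7],[98,99,51,47,47],[90,30,92,16,35],[15,65,78],31],"zo":80}
After op 12 (remove /usw/2/4): {"nlq":[[2,48,14],26,{"hqn":16,"is":47,"rr":19,"yfh":27},79],"q":[{"brc":12,"nxt":0,"qp":97,"xr":81},[32,63,68,74,77,60]],"ric":{"fu":[61,39,33],"j":{"ihk":82,"q":41},"t":[48,15],"z":[94,42,3]},"usw":[[75,72,7],[98,99,51,47,47],[90,30,92,16],[15,65,78],31],"zo":80}
Size at path /usw: 5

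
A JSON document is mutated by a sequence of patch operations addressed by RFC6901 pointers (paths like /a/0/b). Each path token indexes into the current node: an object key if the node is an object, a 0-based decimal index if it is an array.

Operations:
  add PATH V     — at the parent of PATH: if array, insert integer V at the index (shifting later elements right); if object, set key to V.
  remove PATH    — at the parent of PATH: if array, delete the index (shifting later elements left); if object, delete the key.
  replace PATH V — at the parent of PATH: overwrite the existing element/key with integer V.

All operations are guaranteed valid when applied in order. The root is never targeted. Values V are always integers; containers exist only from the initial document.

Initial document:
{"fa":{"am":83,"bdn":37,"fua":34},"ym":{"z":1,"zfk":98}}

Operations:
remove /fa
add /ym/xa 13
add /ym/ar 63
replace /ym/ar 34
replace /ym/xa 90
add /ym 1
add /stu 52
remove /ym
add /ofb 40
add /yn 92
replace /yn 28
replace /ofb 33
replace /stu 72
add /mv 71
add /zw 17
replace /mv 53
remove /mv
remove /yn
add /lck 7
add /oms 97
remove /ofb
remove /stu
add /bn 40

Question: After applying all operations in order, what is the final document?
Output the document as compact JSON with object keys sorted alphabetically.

Answer: {"bn":40,"lck":7,"oms":97,"zw":17}

Derivation:
After op 1 (remove /fa): {"ym":{"z":1,"zfk":98}}
After op 2 (add /ym/xa 13): {"ym":{"xa":13,"z":1,"zfk":98}}
After op 3 (add /ym/ar 63): {"ym":{"ar":63,"xa":13,"z":1,"zfk":98}}
After op 4 (replace /ym/ar 34): {"ym":{"ar":34,"xa":13,"z":1,"zfk":98}}
After op 5 (replace /ym/xa 90): {"ym":{"ar":34,"xa":90,"z":1,"zfk":98}}
After op 6 (add /ym 1): {"ym":1}
After op 7 (add /stu 52): {"stu":52,"ym":1}
After op 8 (remove /ym): {"stu":52}
After op 9 (add /ofb 40): {"ofb":40,"stu":52}
After op 10 (add /yn 92): {"ofb":40,"stu":52,"yn":92}
After op 11 (replace /yn 28): {"ofb":40,"stu":52,"yn":28}
After op 12 (replace /ofb 33): {"ofb":33,"stu":52,"yn":28}
After op 13 (replace /stu 72): {"ofb":33,"stu":72,"yn":28}
After op 14 (add /mv 71): {"mv":71,"ofb":33,"stu":72,"yn":28}
After op 15 (add /zw 17): {"mv":71,"ofb":33,"stu":72,"yn":28,"zw":17}
After op 16 (replace /mv 53): {"mv":53,"ofb":33,"stu":72,"yn":28,"zw":17}
After op 17 (remove /mv): {"ofb":33,"stu":72,"yn":28,"zw":17}
After op 18 (remove /yn): {"ofb":33,"stu":72,"zw":17}
After op 19 (add /lck 7): {"lck":7,"ofb":33,"stu":72,"zw":17}
After op 20 (add /oms 97): {"lck":7,"ofb":33,"oms":97,"stu":72,"zw":17}
After op 21 (remove /ofb): {"lck":7,"oms":97,"stu":72,"zw":17}
After op 22 (remove /stu): {"lck":7,"oms":97,"zw":17}
After op 23 (add /bn 40): {"bn":40,"lck":7,"oms":97,"zw":17}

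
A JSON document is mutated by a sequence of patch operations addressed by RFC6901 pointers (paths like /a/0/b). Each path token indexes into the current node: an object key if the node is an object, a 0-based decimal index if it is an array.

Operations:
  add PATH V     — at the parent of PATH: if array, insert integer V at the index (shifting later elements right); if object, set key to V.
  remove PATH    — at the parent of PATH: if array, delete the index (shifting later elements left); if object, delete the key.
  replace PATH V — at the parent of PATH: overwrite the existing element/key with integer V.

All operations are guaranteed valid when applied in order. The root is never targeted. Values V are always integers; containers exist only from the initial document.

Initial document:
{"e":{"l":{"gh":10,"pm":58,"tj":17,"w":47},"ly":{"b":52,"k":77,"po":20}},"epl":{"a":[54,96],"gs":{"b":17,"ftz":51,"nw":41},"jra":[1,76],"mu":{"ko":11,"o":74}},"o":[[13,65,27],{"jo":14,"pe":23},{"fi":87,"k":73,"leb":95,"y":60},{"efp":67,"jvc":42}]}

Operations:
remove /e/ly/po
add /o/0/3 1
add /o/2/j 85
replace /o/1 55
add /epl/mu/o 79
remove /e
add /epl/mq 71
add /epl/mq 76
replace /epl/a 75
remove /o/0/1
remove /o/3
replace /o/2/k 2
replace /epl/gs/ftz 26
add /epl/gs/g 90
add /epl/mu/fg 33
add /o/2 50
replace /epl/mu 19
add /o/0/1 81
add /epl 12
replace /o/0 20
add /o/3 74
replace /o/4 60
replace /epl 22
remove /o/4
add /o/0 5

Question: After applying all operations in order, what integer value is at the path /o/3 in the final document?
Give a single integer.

Answer: 50

Derivation:
After op 1 (remove /e/ly/po): {"e":{"l":{"gh":10,"pm":58,"tj":17,"w":47},"ly":{"b":52,"k":77}},"epl":{"a":[54,96],"gs":{"b":17,"ftz":51,"nw":41},"jra":[1,76],"mu":{"ko":11,"o":74}},"o":[[13,65,27],{"jo":14,"pe":23},{"fi":87,"k":73,"leb":95,"y":60},{"efp":67,"jvc":42}]}
After op 2 (add /o/0/3 1): {"e":{"l":{"gh":10,"pm":58,"tj":17,"w":47},"ly":{"b":52,"k":77}},"epl":{"a":[54,96],"gs":{"b":17,"ftz":51,"nw":41},"jra":[1,76],"mu":{"ko":11,"o":74}},"o":[[13,65,27,1],{"jo":14,"pe":23},{"fi":87,"k":73,"leb":95,"y":60},{"efp":67,"jvc":42}]}
After op 3 (add /o/2/j 85): {"e":{"l":{"gh":10,"pm":58,"tj":17,"w":47},"ly":{"b":52,"k":77}},"epl":{"a":[54,96],"gs":{"b":17,"ftz":51,"nw":41},"jra":[1,76],"mu":{"ko":11,"o":74}},"o":[[13,65,27,1],{"jo":14,"pe":23},{"fi":87,"j":85,"k":73,"leb":95,"y":60},{"efp":67,"jvc":42}]}
After op 4 (replace /o/1 55): {"e":{"l":{"gh":10,"pm":58,"tj":17,"w":47},"ly":{"b":52,"k":77}},"epl":{"a":[54,96],"gs":{"b":17,"ftz":51,"nw":41},"jra":[1,76],"mu":{"ko":11,"o":74}},"o":[[13,65,27,1],55,{"fi":87,"j":85,"k":73,"leb":95,"y":60},{"efp":67,"jvc":42}]}
After op 5 (add /epl/mu/o 79): {"e":{"l":{"gh":10,"pm":58,"tj":17,"w":47},"ly":{"b":52,"k":77}},"epl":{"a":[54,96],"gs":{"b":17,"ftz":51,"nw":41},"jra":[1,76],"mu":{"ko":11,"o":79}},"o":[[13,65,27,1],55,{"fi":87,"j":85,"k":73,"leb":95,"y":60},{"efp":67,"jvc":42}]}
After op 6 (remove /e): {"epl":{"a":[54,96],"gs":{"b":17,"ftz":51,"nw":41},"jra":[1,76],"mu":{"ko":11,"o":79}},"o":[[13,65,27,1],55,{"fi":87,"j":85,"k":73,"leb":95,"y":60},{"efp":67,"jvc":42}]}
After op 7 (add /epl/mq 71): {"epl":{"a":[54,96],"gs":{"b":17,"ftz":51,"nw":41},"jra":[1,76],"mq":71,"mu":{"ko":11,"o":79}},"o":[[13,65,27,1],55,{"fi":87,"j":85,"k":73,"leb":95,"y":60},{"efp":67,"jvc":42}]}
After op 8 (add /epl/mq 76): {"epl":{"a":[54,96],"gs":{"b":17,"ftz":51,"nw":41},"jra":[1,76],"mq":76,"mu":{"ko":11,"o":79}},"o":[[13,65,27,1],55,{"fi":87,"j":85,"k":73,"leb":95,"y":60},{"efp":67,"jvc":42}]}
After op 9 (replace /epl/a 75): {"epl":{"a":75,"gs":{"b":17,"ftz":51,"nw":41},"jra":[1,76],"mq":76,"mu":{"ko":11,"o":79}},"o":[[13,65,27,1],55,{"fi":87,"j":85,"k":73,"leb":95,"y":60},{"efp":67,"jvc":42}]}
After op 10 (remove /o/0/1): {"epl":{"a":75,"gs":{"b":17,"ftz":51,"nw":41},"jra":[1,76],"mq":76,"mu":{"ko":11,"o":79}},"o":[[13,27,1],55,{"fi":87,"j":85,"k":73,"leb":95,"y":60},{"efp":67,"jvc":42}]}
After op 11 (remove /o/3): {"epl":{"a":75,"gs":{"b":17,"ftz":51,"nw":41},"jra":[1,76],"mq":76,"mu":{"ko":11,"o":79}},"o":[[13,27,1],55,{"fi":87,"j":85,"k":73,"leb":95,"y":60}]}
After op 12 (replace /o/2/k 2): {"epl":{"a":75,"gs":{"b":17,"ftz":51,"nw":41},"jra":[1,76],"mq":76,"mu":{"ko":11,"o":79}},"o":[[13,27,1],55,{"fi":87,"j":85,"k":2,"leb":95,"y":60}]}
After op 13 (replace /epl/gs/ftz 26): {"epl":{"a":75,"gs":{"b":17,"ftz":26,"nw":41},"jra":[1,76],"mq":76,"mu":{"ko":11,"o":79}},"o":[[13,27,1],55,{"fi":87,"j":85,"k":2,"leb":95,"y":60}]}
After op 14 (add /epl/gs/g 90): {"epl":{"a":75,"gs":{"b":17,"ftz":26,"g":90,"nw":41},"jra":[1,76],"mq":76,"mu":{"ko":11,"o":79}},"o":[[13,27,1],55,{"fi":87,"j":85,"k":2,"leb":95,"y":60}]}
After op 15 (add /epl/mu/fg 33): {"epl":{"a":75,"gs":{"b":17,"ftz":26,"g":90,"nw":41},"jra":[1,76],"mq":76,"mu":{"fg":33,"ko":11,"o":79}},"o":[[13,27,1],55,{"fi":87,"j":85,"k":2,"leb":95,"y":60}]}
After op 16 (add /o/2 50): {"epl":{"a":75,"gs":{"b":17,"ftz":26,"g":90,"nw":41},"jra":[1,76],"mq":76,"mu":{"fg":33,"ko":11,"o":79}},"o":[[13,27,1],55,50,{"fi":87,"j":85,"k":2,"leb":95,"y":60}]}
After op 17 (replace /epl/mu 19): {"epl":{"a":75,"gs":{"b":17,"ftz":26,"g":90,"nw":41},"jra":[1,76],"mq":76,"mu":19},"o":[[13,27,1],55,50,{"fi":87,"j":85,"k":2,"leb":95,"y":60}]}
After op 18 (add /o/0/1 81): {"epl":{"a":75,"gs":{"b":17,"ftz":26,"g":90,"nw":41},"jra":[1,76],"mq":76,"mu":19},"o":[[13,81,27,1],55,50,{"fi":87,"j":85,"k":2,"leb":95,"y":60}]}
After op 19 (add /epl 12): {"epl":12,"o":[[13,81,27,1],55,50,{"fi":87,"j":85,"k":2,"leb":95,"y":60}]}
After op 20 (replace /o/0 20): {"epl":12,"o":[20,55,50,{"fi":87,"j":85,"k":2,"leb":95,"y":60}]}
After op 21 (add /o/3 74): {"epl":12,"o":[20,55,50,74,{"fi":87,"j":85,"k":2,"leb":95,"y":60}]}
After op 22 (replace /o/4 60): {"epl":12,"o":[20,55,50,74,60]}
After op 23 (replace /epl 22): {"epl":22,"o":[20,55,50,74,60]}
After op 24 (remove /o/4): {"epl":22,"o":[20,55,50,74]}
After op 25 (add /o/0 5): {"epl":22,"o":[5,20,55,50,74]}
Value at /o/3: 50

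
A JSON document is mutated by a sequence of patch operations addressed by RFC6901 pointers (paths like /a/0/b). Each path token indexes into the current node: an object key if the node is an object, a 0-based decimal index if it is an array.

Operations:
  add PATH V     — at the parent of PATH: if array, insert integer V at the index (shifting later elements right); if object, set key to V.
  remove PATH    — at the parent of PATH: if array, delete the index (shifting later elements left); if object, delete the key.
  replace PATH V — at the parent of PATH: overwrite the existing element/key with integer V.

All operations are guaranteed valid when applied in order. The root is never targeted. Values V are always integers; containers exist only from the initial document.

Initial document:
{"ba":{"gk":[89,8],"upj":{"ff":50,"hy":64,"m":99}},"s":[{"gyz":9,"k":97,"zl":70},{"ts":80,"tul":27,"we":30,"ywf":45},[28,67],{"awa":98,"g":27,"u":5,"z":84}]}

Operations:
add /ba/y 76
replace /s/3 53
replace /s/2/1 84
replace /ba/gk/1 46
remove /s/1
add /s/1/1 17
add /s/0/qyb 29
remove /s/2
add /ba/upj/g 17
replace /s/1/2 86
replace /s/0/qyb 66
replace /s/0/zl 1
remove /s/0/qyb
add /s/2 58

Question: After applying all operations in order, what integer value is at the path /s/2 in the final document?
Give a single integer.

Answer: 58

Derivation:
After op 1 (add /ba/y 76): {"ba":{"gk":[89,8],"upj":{"ff":50,"hy":64,"m":99},"y":76},"s":[{"gyz":9,"k":97,"zl":70},{"ts":80,"tul":27,"we":30,"ywf":45},[28,67],{"awa":98,"g":27,"u":5,"z":84}]}
After op 2 (replace /s/3 53): {"ba":{"gk":[89,8],"upj":{"ff":50,"hy":64,"m":99},"y":76},"s":[{"gyz":9,"k":97,"zl":70},{"ts":80,"tul":27,"we":30,"ywf":45},[28,67],53]}
After op 3 (replace /s/2/1 84): {"ba":{"gk":[89,8],"upj":{"ff":50,"hy":64,"m":99},"y":76},"s":[{"gyz":9,"k":97,"zl":70},{"ts":80,"tul":27,"we":30,"ywf":45},[28,84],53]}
After op 4 (replace /ba/gk/1 46): {"ba":{"gk":[89,46],"upj":{"ff":50,"hy":64,"m":99},"y":76},"s":[{"gyz":9,"k":97,"zl":70},{"ts":80,"tul":27,"we":30,"ywf":45},[28,84],53]}
After op 5 (remove /s/1): {"ba":{"gk":[89,46],"upj":{"ff":50,"hy":64,"m":99},"y":76},"s":[{"gyz":9,"k":97,"zl":70},[28,84],53]}
After op 6 (add /s/1/1 17): {"ba":{"gk":[89,46],"upj":{"ff":50,"hy":64,"m":99},"y":76},"s":[{"gyz":9,"k":97,"zl":70},[28,17,84],53]}
After op 7 (add /s/0/qyb 29): {"ba":{"gk":[89,46],"upj":{"ff":50,"hy":64,"m":99},"y":76},"s":[{"gyz":9,"k":97,"qyb":29,"zl":70},[28,17,84],53]}
After op 8 (remove /s/2): {"ba":{"gk":[89,46],"upj":{"ff":50,"hy":64,"m":99},"y":76},"s":[{"gyz":9,"k":97,"qyb":29,"zl":70},[28,17,84]]}
After op 9 (add /ba/upj/g 17): {"ba":{"gk":[89,46],"upj":{"ff":50,"g":17,"hy":64,"m":99},"y":76},"s":[{"gyz":9,"k":97,"qyb":29,"zl":70},[28,17,84]]}
After op 10 (replace /s/1/2 86): {"ba":{"gk":[89,46],"upj":{"ff":50,"g":17,"hy":64,"m":99},"y":76},"s":[{"gyz":9,"k":97,"qyb":29,"zl":70},[28,17,86]]}
After op 11 (replace /s/0/qyb 66): {"ba":{"gk":[89,46],"upj":{"ff":50,"g":17,"hy":64,"m":99},"y":76},"s":[{"gyz":9,"k":97,"qyb":66,"zl":70},[28,17,86]]}
After op 12 (replace /s/0/zl 1): {"ba":{"gk":[89,46],"upj":{"ff":50,"g":17,"hy":64,"m":99},"y":76},"s":[{"gyz":9,"k":97,"qyb":66,"zl":1},[28,17,86]]}
After op 13 (remove /s/0/qyb): {"ba":{"gk":[89,46],"upj":{"ff":50,"g":17,"hy":64,"m":99},"y":76},"s":[{"gyz":9,"k":97,"zl":1},[28,17,86]]}
After op 14 (add /s/2 58): {"ba":{"gk":[89,46],"upj":{"ff":50,"g":17,"hy":64,"m":99},"y":76},"s":[{"gyz":9,"k":97,"zl":1},[28,17,86],58]}
Value at /s/2: 58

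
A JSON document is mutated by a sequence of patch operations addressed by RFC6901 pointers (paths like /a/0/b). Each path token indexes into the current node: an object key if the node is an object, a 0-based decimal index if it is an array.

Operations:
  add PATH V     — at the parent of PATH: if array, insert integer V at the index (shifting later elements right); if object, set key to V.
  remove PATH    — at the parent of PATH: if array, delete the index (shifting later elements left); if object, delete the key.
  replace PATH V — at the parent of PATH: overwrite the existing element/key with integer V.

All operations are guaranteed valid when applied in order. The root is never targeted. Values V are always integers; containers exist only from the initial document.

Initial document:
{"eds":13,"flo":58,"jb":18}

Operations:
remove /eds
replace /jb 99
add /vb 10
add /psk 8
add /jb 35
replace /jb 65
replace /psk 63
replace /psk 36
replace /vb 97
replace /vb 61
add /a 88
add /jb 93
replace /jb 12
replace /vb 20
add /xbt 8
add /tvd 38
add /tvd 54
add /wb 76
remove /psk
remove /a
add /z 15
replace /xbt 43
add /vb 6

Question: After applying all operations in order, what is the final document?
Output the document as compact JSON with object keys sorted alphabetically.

After op 1 (remove /eds): {"flo":58,"jb":18}
After op 2 (replace /jb 99): {"flo":58,"jb":99}
After op 3 (add /vb 10): {"flo":58,"jb":99,"vb":10}
After op 4 (add /psk 8): {"flo":58,"jb":99,"psk":8,"vb":10}
After op 5 (add /jb 35): {"flo":58,"jb":35,"psk":8,"vb":10}
After op 6 (replace /jb 65): {"flo":58,"jb":65,"psk":8,"vb":10}
After op 7 (replace /psk 63): {"flo":58,"jb":65,"psk":63,"vb":10}
After op 8 (replace /psk 36): {"flo":58,"jb":65,"psk":36,"vb":10}
After op 9 (replace /vb 97): {"flo":58,"jb":65,"psk":36,"vb":97}
After op 10 (replace /vb 61): {"flo":58,"jb":65,"psk":36,"vb":61}
After op 11 (add /a 88): {"a":88,"flo":58,"jb":65,"psk":36,"vb":61}
After op 12 (add /jb 93): {"a":88,"flo":58,"jb":93,"psk":36,"vb":61}
After op 13 (replace /jb 12): {"a":88,"flo":58,"jb":12,"psk":36,"vb":61}
After op 14 (replace /vb 20): {"a":88,"flo":58,"jb":12,"psk":36,"vb":20}
After op 15 (add /xbt 8): {"a":88,"flo":58,"jb":12,"psk":36,"vb":20,"xbt":8}
After op 16 (add /tvd 38): {"a":88,"flo":58,"jb":12,"psk":36,"tvd":38,"vb":20,"xbt":8}
After op 17 (add /tvd 54): {"a":88,"flo":58,"jb":12,"psk":36,"tvd":54,"vb":20,"xbt":8}
After op 18 (add /wb 76): {"a":88,"flo":58,"jb":12,"psk":36,"tvd":54,"vb":20,"wb":76,"xbt":8}
After op 19 (remove /psk): {"a":88,"flo":58,"jb":12,"tvd":54,"vb":20,"wb":76,"xbt":8}
After op 20 (remove /a): {"flo":58,"jb":12,"tvd":54,"vb":20,"wb":76,"xbt":8}
After op 21 (add /z 15): {"flo":58,"jb":12,"tvd":54,"vb":20,"wb":76,"xbt":8,"z":15}
After op 22 (replace /xbt 43): {"flo":58,"jb":12,"tvd":54,"vb":20,"wb":76,"xbt":43,"z":15}
After op 23 (add /vb 6): {"flo":58,"jb":12,"tvd":54,"vb":6,"wb":76,"xbt":43,"z":15}

Answer: {"flo":58,"jb":12,"tvd":54,"vb":6,"wb":76,"xbt":43,"z":15}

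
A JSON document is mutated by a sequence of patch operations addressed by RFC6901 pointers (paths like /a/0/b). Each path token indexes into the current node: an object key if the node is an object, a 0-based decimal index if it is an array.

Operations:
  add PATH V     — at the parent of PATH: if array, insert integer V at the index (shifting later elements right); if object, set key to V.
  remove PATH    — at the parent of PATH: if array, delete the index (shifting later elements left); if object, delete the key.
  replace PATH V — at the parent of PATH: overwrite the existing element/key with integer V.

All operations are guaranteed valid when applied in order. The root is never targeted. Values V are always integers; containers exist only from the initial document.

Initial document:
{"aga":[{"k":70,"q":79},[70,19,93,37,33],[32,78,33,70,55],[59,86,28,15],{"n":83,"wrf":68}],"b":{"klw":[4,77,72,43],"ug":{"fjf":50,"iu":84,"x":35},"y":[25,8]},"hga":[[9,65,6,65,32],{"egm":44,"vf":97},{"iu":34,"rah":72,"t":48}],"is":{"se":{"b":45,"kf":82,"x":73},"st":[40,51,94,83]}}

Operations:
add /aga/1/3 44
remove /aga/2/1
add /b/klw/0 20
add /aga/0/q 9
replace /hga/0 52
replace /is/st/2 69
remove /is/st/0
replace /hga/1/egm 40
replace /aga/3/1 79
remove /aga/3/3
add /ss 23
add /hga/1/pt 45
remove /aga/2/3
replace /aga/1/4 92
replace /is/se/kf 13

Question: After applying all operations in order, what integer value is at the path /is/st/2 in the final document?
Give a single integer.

After op 1 (add /aga/1/3 44): {"aga":[{"k":70,"q":79},[70,19,93,44,37,33],[32,78,33,70,55],[59,86,28,15],{"n":83,"wrf":68}],"b":{"klw":[4,77,72,43],"ug":{"fjf":50,"iu":84,"x":35},"y":[25,8]},"hga":[[9,65,6,65,32],{"egm":44,"vf":97},{"iu":34,"rah":72,"t":48}],"is":{"se":{"b":45,"kf":82,"x":73},"st":[40,51,94,83]}}
After op 2 (remove /aga/2/1): {"aga":[{"k":70,"q":79},[70,19,93,44,37,33],[32,33,70,55],[59,86,28,15],{"n":83,"wrf":68}],"b":{"klw":[4,77,72,43],"ug":{"fjf":50,"iu":84,"x":35},"y":[25,8]},"hga":[[9,65,6,65,32],{"egm":44,"vf":97},{"iu":34,"rah":72,"t":48}],"is":{"se":{"b":45,"kf":82,"x":73},"st":[40,51,94,83]}}
After op 3 (add /b/klw/0 20): {"aga":[{"k":70,"q":79},[70,19,93,44,37,33],[32,33,70,55],[59,86,28,15],{"n":83,"wrf":68}],"b":{"klw":[20,4,77,72,43],"ug":{"fjf":50,"iu":84,"x":35},"y":[25,8]},"hga":[[9,65,6,65,32],{"egm":44,"vf":97},{"iu":34,"rah":72,"t":48}],"is":{"se":{"b":45,"kf":82,"x":73},"st":[40,51,94,83]}}
After op 4 (add /aga/0/q 9): {"aga":[{"k":70,"q":9},[70,19,93,44,37,33],[32,33,70,55],[59,86,28,15],{"n":83,"wrf":68}],"b":{"klw":[20,4,77,72,43],"ug":{"fjf":50,"iu":84,"x":35},"y":[25,8]},"hga":[[9,65,6,65,32],{"egm":44,"vf":97},{"iu":34,"rah":72,"t":48}],"is":{"se":{"b":45,"kf":82,"x":73},"st":[40,51,94,83]}}
After op 5 (replace /hga/0 52): {"aga":[{"k":70,"q":9},[70,19,93,44,37,33],[32,33,70,55],[59,86,28,15],{"n":83,"wrf":68}],"b":{"klw":[20,4,77,72,43],"ug":{"fjf":50,"iu":84,"x":35},"y":[25,8]},"hga":[52,{"egm":44,"vf":97},{"iu":34,"rah":72,"t":48}],"is":{"se":{"b":45,"kf":82,"x":73},"st":[40,51,94,83]}}
After op 6 (replace /is/st/2 69): {"aga":[{"k":70,"q":9},[70,19,93,44,37,33],[32,33,70,55],[59,86,28,15],{"n":83,"wrf":68}],"b":{"klw":[20,4,77,72,43],"ug":{"fjf":50,"iu":84,"x":35},"y":[25,8]},"hga":[52,{"egm":44,"vf":97},{"iu":34,"rah":72,"t":48}],"is":{"se":{"b":45,"kf":82,"x":73},"st":[40,51,69,83]}}
After op 7 (remove /is/st/0): {"aga":[{"k":70,"q":9},[70,19,93,44,37,33],[32,33,70,55],[59,86,28,15],{"n":83,"wrf":68}],"b":{"klw":[20,4,77,72,43],"ug":{"fjf":50,"iu":84,"x":35},"y":[25,8]},"hga":[52,{"egm":44,"vf":97},{"iu":34,"rah":72,"t":48}],"is":{"se":{"b":45,"kf":82,"x":73},"st":[51,69,83]}}
After op 8 (replace /hga/1/egm 40): {"aga":[{"k":70,"q":9},[70,19,93,44,37,33],[32,33,70,55],[59,86,28,15],{"n":83,"wrf":68}],"b":{"klw":[20,4,77,72,43],"ug":{"fjf":50,"iu":84,"x":35},"y":[25,8]},"hga":[52,{"egm":40,"vf":97},{"iu":34,"rah":72,"t":48}],"is":{"se":{"b":45,"kf":82,"x":73},"st":[51,69,83]}}
After op 9 (replace /aga/3/1 79): {"aga":[{"k":70,"q":9},[70,19,93,44,37,33],[32,33,70,55],[59,79,28,15],{"n":83,"wrf":68}],"b":{"klw":[20,4,77,72,43],"ug":{"fjf":50,"iu":84,"x":35},"y":[25,8]},"hga":[52,{"egm":40,"vf":97},{"iu":34,"rah":72,"t":48}],"is":{"se":{"b":45,"kf":82,"x":73},"st":[51,69,83]}}
After op 10 (remove /aga/3/3): {"aga":[{"k":70,"q":9},[70,19,93,44,37,33],[32,33,70,55],[59,79,28],{"n":83,"wrf":68}],"b":{"klw":[20,4,77,72,43],"ug":{"fjf":50,"iu":84,"x":35},"y":[25,8]},"hga":[52,{"egm":40,"vf":97},{"iu":34,"rah":72,"t":48}],"is":{"se":{"b":45,"kf":82,"x":73},"st":[51,69,83]}}
After op 11 (add /ss 23): {"aga":[{"k":70,"q":9},[70,19,93,44,37,33],[32,33,70,55],[59,79,28],{"n":83,"wrf":68}],"b":{"klw":[20,4,77,72,43],"ug":{"fjf":50,"iu":84,"x":35},"y":[25,8]},"hga":[52,{"egm":40,"vf":97},{"iu":34,"rah":72,"t":48}],"is":{"se":{"b":45,"kf":82,"x":73},"st":[51,69,83]},"ss":23}
After op 12 (add /hga/1/pt 45): {"aga":[{"k":70,"q":9},[70,19,93,44,37,33],[32,33,70,55],[59,79,28],{"n":83,"wrf":68}],"b":{"klw":[20,4,77,72,43],"ug":{"fjf":50,"iu":84,"x":35},"y":[25,8]},"hga":[52,{"egm":40,"pt":45,"vf":97},{"iu":34,"rah":72,"t":48}],"is":{"se":{"b":45,"kf":82,"x":73},"st":[51,69,83]},"ss":23}
After op 13 (remove /aga/2/3): {"aga":[{"k":70,"q":9},[70,19,93,44,37,33],[32,33,70],[59,79,28],{"n":83,"wrf":68}],"b":{"klw":[20,4,77,72,43],"ug":{"fjf":50,"iu":84,"x":35},"y":[25,8]},"hga":[52,{"egm":40,"pt":45,"vf":97},{"iu":34,"rah":72,"t":48}],"is":{"se":{"b":45,"kf":82,"x":73},"st":[51,69,83]},"ss":23}
After op 14 (replace /aga/1/4 92): {"aga":[{"k":70,"q":9},[70,19,93,44,92,33],[32,33,70],[59,79,28],{"n":83,"wrf":68}],"b":{"klw":[20,4,77,72,43],"ug":{"fjf":50,"iu":84,"x":35},"y":[25,8]},"hga":[52,{"egm":40,"pt":45,"vf":97},{"iu":34,"rah":72,"t":48}],"is":{"se":{"b":45,"kf":82,"x":73},"st":[51,69,83]},"ss":23}
After op 15 (replace /is/se/kf 13): {"aga":[{"k":70,"q":9},[70,19,93,44,92,33],[32,33,70],[59,79,28],{"n":83,"wrf":68}],"b":{"klw":[20,4,77,72,43],"ug":{"fjf":50,"iu":84,"x":35},"y":[25,8]},"hga":[52,{"egm":40,"pt":45,"vf":97},{"iu":34,"rah":72,"t":48}],"is":{"se":{"b":45,"kf":13,"x":73},"st":[51,69,83]},"ss":23}
Value at /is/st/2: 83

Answer: 83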